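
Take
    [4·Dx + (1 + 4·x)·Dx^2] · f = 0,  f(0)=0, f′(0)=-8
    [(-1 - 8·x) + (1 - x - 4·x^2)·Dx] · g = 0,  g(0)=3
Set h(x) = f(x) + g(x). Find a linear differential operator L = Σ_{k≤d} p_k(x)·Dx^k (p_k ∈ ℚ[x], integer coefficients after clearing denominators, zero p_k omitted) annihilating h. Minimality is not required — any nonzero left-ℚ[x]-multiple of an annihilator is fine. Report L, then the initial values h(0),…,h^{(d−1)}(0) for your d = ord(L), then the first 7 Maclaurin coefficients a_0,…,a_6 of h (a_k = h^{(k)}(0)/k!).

L = (-268 - 1616·x - 5504·x^2 - 4608·x^3 - 6144·x^4)·Dx + (-11 - 360·x - 3008·x^2 - 7680·x^3 - 9472·x^4 - 10240·x^5)·Dx^2 + (7 + 67·x + 154·x^2 - 136·x^3 - 928·x^4 - 2176·x^5 - 2048·x^6)·Dx^3  (order 3).
h: a_k = 3, -5, 31, -47/3, 215, -1073/5, 5725/3, …
ICs: h(0) = 3, h′(0) = -5, h′′(0) = 62.

f: a_k = 0, -8, 16, -128/3, 128, -2048/5, 4096/3, …
g: a_k = 3, 3, 15, 27, 87, 195, 543, …
L₀ := lclm(L_f,L_g); ord L₀ ≤ 2+1.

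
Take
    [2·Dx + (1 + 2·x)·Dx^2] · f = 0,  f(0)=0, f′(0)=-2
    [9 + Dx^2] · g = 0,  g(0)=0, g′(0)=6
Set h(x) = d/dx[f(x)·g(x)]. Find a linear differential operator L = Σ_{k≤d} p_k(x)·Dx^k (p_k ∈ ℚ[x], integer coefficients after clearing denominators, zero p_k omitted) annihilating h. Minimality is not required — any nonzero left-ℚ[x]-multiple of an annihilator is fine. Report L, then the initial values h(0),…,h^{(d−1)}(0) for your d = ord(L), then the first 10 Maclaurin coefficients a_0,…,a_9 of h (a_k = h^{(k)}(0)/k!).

f: a_k = 0, -2, 2, -8/3, 4, -32/5, 32/3, -128/7, 32, -512/9, …
g: a_k = 0, 6, 0, -9, 0, 81/20, 0, -243/280, 0, 243/2240, …
Sym-product of L_f,L_g gives L₀ (≤ ord 4).
h₀' ⇒ L via d/dx closure of L₀.
L = (-1890 - 5103·x + 24057·x^2 + 163296·x^3 + 344088·x^4 + 314928·x^5 + 104976·x^6) + (-297 + 1998·x + 19440·x^2 + 51840·x^3 + 58320·x^4 + 23328·x^5)·Dx + (-147 + 738·x + 11106·x^2 + 44064·x^3 + 80352·x^4 + 69984·x^5 + 23328·x^6)·Dx^2 + (-33 + 222·x + 2160·x^2 + 5760·x^3 + 6480·x^4 + 2592·x^5)·Dx^3 + (7 + 145·x + 937·x^2 + 2880·x^3 + 4680·x^4 + 3888·x^5 + 1296·x^6)·Dx^4  (order 4).
h: a_k = 0, -24, 36, 8, 30, -135, 2527/10, -3426/7, 27837/28, -481403/240, …
ICs: h(0) = 0, h′(0) = -24, h′′(0) = 72, h′′′(0) = 48.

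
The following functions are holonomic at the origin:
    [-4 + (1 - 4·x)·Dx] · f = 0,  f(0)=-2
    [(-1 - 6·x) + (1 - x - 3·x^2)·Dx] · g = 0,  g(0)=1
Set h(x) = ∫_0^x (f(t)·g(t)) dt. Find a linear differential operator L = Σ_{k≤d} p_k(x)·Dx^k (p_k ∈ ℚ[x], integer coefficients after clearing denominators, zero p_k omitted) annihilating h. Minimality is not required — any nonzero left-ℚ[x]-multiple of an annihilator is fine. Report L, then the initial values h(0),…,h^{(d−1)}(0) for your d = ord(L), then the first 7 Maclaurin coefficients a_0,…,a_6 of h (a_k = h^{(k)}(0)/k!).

f: a_k = -2, -8, -32, -128, -512, -2048, -8192, …
g: a_k = 1, 1, 4, 7, 19, 40, 97, …
h₀=f·g: eliminate ⇒ L₀, order ≤ 1·1.
∫: right-multiply L₀ by Dx.
L = (-5 + 2·x + 36·x^2)·Dx + (1 - 5·x + x^2 + 12·x^3)·Dx^2  (order 2).
h: a_k = 0, -2, -5, -16, -103/2, -862/5, -588, …
ICs: h(0) = 0, h′(0) = -2.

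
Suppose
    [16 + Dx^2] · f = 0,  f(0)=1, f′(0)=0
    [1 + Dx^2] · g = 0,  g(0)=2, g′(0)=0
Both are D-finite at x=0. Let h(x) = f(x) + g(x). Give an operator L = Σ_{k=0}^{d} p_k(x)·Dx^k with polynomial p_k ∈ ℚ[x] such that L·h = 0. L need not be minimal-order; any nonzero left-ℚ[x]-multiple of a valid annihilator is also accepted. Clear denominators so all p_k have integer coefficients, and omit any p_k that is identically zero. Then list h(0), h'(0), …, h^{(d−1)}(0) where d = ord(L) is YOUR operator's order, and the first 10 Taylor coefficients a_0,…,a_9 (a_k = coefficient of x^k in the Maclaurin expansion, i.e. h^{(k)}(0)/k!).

L = 16 + 17·Dx^2 + Dx^4  (order 4).
h: a_k = 3, 0, -9, 0, 43/4, 0, -683/120, 0, 3641/2240, 0, …
ICs: h(0) = 3, h′(0) = 0, h′′(0) = -18, h′′′(0) = 0.

f: a_k = 1, 0, -8, 0, 32/3, 0, -256/45, 0, 512/315, 0, …
g: a_k = 2, 0, -1, 0, 1/12, 0, -1/360, 0, 1/20160, 0, …
L₀ := lclm(L_f,L_g); ord L₀ ≤ 2+2.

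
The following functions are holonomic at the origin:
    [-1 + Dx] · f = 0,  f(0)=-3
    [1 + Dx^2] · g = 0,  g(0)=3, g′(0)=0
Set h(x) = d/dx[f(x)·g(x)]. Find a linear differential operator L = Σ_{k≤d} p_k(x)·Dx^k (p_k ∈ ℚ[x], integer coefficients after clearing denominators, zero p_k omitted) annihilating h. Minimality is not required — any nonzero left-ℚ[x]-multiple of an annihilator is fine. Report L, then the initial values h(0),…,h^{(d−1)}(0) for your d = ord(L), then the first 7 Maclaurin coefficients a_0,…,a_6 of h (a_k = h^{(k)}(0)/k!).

f: a_k = -3, -3, -3/2, -1/2, -1/8, -1/40, -1/240, …
g: a_k = 3, 0, -3/2, 0, 1/8, 0, -1/240, …
f·g: L₀ = L_f ⊗_s L_g, ord ≤ 1·2.
Derive L from L₀ (diff closure).
L = 2 - 2·Dx + Dx^2  (order 2).
h: a_k = -9, 0, 9, 6, 3/2, 0, -1/10, …
ICs: h(0) = -9, h′(0) = 0.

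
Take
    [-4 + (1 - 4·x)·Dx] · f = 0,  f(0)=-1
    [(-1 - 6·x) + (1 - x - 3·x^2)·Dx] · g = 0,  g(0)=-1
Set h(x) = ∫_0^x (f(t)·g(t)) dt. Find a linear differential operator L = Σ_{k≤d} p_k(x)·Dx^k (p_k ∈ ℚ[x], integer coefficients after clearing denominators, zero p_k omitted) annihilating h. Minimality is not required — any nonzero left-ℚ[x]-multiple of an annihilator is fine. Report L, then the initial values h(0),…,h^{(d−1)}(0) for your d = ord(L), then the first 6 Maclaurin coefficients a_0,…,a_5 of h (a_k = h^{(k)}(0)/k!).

f: a_k = -1, -4, -16, -64, -256, -1024, …
g: a_k = -1, -1, -4, -7, -19, -40, …
Product ⇒ symmetric product L₀, ord ≤ 1.
h=∫₀ˣh₀: take L = L₀·Dx.
L = (-5 + 2·x + 36·x^2)·Dx + (1 - 5·x + x^2 + 12·x^3)·Dx^2  (order 2).
h: a_k = 0, 1, 5/2, 8, 103/4, 431/5, …
ICs: h(0) = 0, h′(0) = 1.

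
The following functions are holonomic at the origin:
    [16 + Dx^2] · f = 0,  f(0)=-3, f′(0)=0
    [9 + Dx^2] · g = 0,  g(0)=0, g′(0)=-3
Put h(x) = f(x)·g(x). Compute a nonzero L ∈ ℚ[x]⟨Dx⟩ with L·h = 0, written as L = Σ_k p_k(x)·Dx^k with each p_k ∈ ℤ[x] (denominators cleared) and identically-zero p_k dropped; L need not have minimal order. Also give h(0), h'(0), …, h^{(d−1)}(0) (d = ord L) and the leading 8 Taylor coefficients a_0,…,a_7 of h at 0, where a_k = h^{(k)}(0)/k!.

f: a_k = -3, 0, 24, 0, -32, 0, 256/15, 0, …
g: a_k = 0, -3, 0, 9/2, 0, -81/40, 0, 243/560, …
f·g: L₀ = L_f ⊗_s L_g, ord ≤ 2·2.
L = 49 + 50·Dx^2 + Dx^4  (order 4).
h: a_k = 0, 9, 0, -171/2, 0, 8403/40, 0, -137257/560, …
ICs: h(0) = 0, h′(0) = 9, h′′(0) = 0, h′′′(0) = -513.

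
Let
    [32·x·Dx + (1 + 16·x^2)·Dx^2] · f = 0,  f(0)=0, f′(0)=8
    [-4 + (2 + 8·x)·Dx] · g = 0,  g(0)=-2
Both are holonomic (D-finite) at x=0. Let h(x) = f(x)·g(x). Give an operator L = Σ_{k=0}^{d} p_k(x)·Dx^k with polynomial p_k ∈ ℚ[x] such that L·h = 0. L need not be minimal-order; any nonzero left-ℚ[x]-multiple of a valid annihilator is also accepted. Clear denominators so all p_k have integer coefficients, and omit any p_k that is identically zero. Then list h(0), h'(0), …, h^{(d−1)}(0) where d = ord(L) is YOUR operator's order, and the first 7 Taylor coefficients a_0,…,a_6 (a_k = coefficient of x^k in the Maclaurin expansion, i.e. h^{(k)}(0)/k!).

f: a_k = 0, 8, 0, -128/3, 0, 2048/5, 0, …
g: a_k = -2, -4, 4, -8, 20, -56, 168, …
L₀ := L_f ⊗_s L_g (sym. prod.), ord ≤ 2.
L = (12 - 64·x - 64·x^2) + (-4 + 16·x + 192·x^2 + 256·x^3)·Dx + (1 + 8·x + 32·x^2 + 128·x^3 + 256·x^4)·Dx^2  (order 2).
h: a_k = 0, -16, -32, 352/3, 320/3, -12448/15, -26176/15, …
ICs: h(0) = 0, h′(0) = -16.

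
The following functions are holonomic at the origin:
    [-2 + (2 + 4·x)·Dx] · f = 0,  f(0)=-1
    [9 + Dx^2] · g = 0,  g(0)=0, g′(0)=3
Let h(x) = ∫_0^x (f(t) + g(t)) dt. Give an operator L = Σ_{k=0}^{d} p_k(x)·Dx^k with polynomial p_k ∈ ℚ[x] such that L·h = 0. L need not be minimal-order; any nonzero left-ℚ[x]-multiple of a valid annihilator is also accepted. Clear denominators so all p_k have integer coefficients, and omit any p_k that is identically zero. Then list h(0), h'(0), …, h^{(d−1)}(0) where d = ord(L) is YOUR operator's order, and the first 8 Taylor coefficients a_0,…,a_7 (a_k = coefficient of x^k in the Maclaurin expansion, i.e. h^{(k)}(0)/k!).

f: a_k = -1, -1, 1/2, -1/2, 5/8, -7/8, 21/16, -33/16, …
g: a_k = 0, 3, 0, -9/2, 0, 81/40, 0, -243/560, …
f+g: L₀ = lclm(L_f,L_g), ord ≤ 1+2.
Integrate: L := L₀·Dx.
L = (-27 - 81·x - 81·x^2)·Dx + (18 + 117·x + 243·x^2 + 162·x^3)·Dx^2 + (-3 - 9·x - 9·x^2)·Dx^3 + (2 + 13·x + 27·x^2 + 18·x^3)·Dx^4  (order 4).
h: a_k = 0, -1, 1, 1/6, -5/4, 1/8, 23/120, 3/16, …
ICs: h(0) = 0, h′(0) = -1, h′′(0) = 2, h′′′(0) = 1.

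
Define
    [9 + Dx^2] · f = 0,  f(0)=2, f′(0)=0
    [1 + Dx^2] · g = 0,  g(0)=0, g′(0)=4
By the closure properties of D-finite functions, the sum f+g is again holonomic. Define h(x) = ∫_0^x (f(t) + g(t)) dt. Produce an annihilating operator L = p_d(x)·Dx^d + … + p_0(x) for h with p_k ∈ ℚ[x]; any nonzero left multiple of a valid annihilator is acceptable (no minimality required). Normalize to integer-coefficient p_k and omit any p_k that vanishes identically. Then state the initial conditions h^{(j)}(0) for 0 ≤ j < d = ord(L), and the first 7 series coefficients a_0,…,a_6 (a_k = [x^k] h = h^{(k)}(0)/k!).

L = 9·Dx + 10·Dx^3 + Dx^5  (order 5).
h: a_k = 0, 2, 2, -3, -1/6, 27/20, 1/180, …
ICs: h(0) = 0, h′(0) = 2, h′′(0) = 4, h′′′(0) = -18, h′′′′(0) = -4.

f: a_k = 2, 0, -9, 0, 27/4, 0, -81/40, …
g: a_k = 0, 4, 0, -2/3, 0, 1/30, 0, …
L₀ := lclm(L_f,L_g); ord L₀ ≤ 2+2.
h=∫₀ˣh₀: take L = L₀·Dx.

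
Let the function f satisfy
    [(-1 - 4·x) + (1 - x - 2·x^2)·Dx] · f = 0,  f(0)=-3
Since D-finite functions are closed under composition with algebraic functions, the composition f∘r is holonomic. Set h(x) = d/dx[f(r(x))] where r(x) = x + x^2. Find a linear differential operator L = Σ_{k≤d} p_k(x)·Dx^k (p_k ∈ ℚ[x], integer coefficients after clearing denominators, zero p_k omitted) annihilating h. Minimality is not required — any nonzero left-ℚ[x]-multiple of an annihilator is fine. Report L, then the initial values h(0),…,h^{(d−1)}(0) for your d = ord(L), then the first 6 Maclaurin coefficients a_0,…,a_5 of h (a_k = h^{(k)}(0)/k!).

L = (8 + 10·x + 30·x^2 + 40·x^3 + 20·x^4) + (-1 - x + 5·x^2 + 10·x^3 + 10·x^4 + 4·x^5)·Dx  (order 1).
h: a_k = -3, -24, -99, -348, -1200, -3942, …
ICs: h(0) = -3.

f: a_k = -3, -3, -9, -15, -33, -63, …
h₀=f(r): pull back L_f along r ⇒ L₀.
Derive L from L₀ (diff closure).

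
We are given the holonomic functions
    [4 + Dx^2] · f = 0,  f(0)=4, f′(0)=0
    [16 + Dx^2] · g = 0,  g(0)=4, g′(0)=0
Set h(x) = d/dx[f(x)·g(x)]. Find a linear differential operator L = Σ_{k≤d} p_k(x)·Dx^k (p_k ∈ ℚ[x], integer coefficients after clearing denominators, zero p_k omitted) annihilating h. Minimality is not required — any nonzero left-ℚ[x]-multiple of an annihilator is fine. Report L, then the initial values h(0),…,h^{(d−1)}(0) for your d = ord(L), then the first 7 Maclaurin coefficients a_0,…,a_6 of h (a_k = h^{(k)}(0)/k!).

f: a_k = 4, 0, -8, 0, 8/3, 0, -16/45, …
g: a_k = 4, 0, -32, 0, 128/3, 0, -1024/45, …
h₀=f·g: eliminate ⇒ L₀, order ≤ 2·2.
Differentiate: ansatz ord ≤ ord L₀ ⇒ L.
L = 144 + 40·Dx^2 + Dx^4  (order 4).
h: a_k = 0, -320, 0, 5248/3, 0, -9344/3, 0, …
ICs: h(0) = 0, h′(0) = -320, h′′(0) = 0, h′′′(0) = 10496.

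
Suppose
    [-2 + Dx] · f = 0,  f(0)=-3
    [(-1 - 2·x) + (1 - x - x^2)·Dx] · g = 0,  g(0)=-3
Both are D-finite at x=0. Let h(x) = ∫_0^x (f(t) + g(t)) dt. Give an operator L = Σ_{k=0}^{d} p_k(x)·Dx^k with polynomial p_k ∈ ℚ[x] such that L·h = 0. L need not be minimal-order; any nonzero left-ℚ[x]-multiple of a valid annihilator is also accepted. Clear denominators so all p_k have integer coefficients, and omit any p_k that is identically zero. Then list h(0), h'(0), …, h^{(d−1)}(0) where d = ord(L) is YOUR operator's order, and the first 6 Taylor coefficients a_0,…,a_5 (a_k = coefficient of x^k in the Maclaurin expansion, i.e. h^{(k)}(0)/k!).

f: a_k = -3, -6, -6, -4, -2, -4/5, …
g: a_k = -3, -3, -6, -9, -15, -24, …
L₀ := lclm(L_f,L_g); ord L₀ ≤ 1+1.
h=∫h₀ ⇒ L = L₀·Dx.
L = (4 + 8·x + 24·x^2 + 8·x^3)·Dx + (-14·x - 10·x^2 + 8·x^3 + 4·x^4)·Dx^2 + (-1 + 5·x - x^2 - 6·x^3 - 2·x^4)·Dx^3  (order 3).
h: a_k = 0, -6, -9/2, -4, -13/4, -17/5, …
ICs: h(0) = 0, h′(0) = -6, h′′(0) = -9.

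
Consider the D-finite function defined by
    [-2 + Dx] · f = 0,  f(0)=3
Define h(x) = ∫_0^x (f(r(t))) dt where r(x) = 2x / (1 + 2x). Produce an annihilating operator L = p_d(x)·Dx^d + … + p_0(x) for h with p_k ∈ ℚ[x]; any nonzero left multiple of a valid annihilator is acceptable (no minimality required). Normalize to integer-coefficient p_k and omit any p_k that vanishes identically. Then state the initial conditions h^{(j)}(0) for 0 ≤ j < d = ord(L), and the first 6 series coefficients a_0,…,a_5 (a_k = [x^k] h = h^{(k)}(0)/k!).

f: a_k = 3, 6, 6, 4, 2, 4/5, …
Change of var in L_f (x↦r) gives L₀.
h=∫h₀ ⇒ L = L₀·Dx.
L = -4·Dx + (1 + 4·x + 4·x^2)·Dx^2  (order 2).
h: a_k = 0, 3, 6, 0, -4, 32/5, …
ICs: h(0) = 0, h′(0) = 3.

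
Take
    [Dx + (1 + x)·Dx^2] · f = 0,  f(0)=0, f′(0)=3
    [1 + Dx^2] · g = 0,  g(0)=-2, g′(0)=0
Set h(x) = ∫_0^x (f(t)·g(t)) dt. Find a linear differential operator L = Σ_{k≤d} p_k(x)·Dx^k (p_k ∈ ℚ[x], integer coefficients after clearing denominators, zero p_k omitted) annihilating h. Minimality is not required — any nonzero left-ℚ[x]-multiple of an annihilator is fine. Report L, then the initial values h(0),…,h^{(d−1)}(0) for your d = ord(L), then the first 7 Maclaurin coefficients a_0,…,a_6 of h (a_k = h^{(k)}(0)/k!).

L = (-3 + 6·x + 19·x^2 + 16·x^3 + 4·x^4)·Dx + (4 + 20·x + 24·x^2 + 8·x^3)·Dx^2 + (20·x + 42·x^2 + 32·x^3 + 8·x^4)·Dx^3 + (4 + 20·x + 24·x^2 + 8·x^3)·Dx^4 + (3 + 14·x + 23·x^2 + 16·x^3 + 4·x^4)·Dx^5  (order 5).
h: a_k = 0, 0, -3, 1, 1/4, 0, -3/40, …
ICs: h(0) = 0, h′(0) = 0, h′′(0) = -6, h′′′(0) = 6, h′′′′(0) = 6.

f: a_k = 0, 3, -3/2, 1, -3/4, 3/5, -1/2, …
g: a_k = -2, 0, 1, 0, -1/12, 0, 1/360, …
f·g: L₀ = L_f ⊗_s L_g, ord ≤ 2·2.
h=∫h₀ ⇒ L = L₀·Dx.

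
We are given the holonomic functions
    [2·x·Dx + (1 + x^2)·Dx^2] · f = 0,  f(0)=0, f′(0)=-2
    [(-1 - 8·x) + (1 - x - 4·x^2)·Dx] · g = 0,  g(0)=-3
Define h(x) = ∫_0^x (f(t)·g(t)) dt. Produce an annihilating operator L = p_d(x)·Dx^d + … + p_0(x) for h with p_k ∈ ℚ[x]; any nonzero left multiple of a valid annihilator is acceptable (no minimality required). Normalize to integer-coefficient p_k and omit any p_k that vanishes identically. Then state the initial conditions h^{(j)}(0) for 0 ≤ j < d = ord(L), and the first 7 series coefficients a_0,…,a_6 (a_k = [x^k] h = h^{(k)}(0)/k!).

f: a_k = 0, -2, 0, 2/3, 0, -2/5, 0, …
g: a_k = -3, -3, -15, -27, -87, -195, -543, …
L₀ := L_f ⊗_s L_g (sym. prod.), ord ≤ 2.
h=∫h₀ ⇒ L = L₀·Dx.
L = (8 + 2·x + 24·x^2)·Dx + (2 + 14·x + 4·x^2 + 24·x^3)·Dx^2 + (-1 + x + 3·x^2 + x^3 + 4·x^4)·Dx^3  (order 3).
h: a_k = 0, 0, 3, 2, 7, 52/5, 413/15, …
ICs: h(0) = 0, h′(0) = 0, h′′(0) = 6.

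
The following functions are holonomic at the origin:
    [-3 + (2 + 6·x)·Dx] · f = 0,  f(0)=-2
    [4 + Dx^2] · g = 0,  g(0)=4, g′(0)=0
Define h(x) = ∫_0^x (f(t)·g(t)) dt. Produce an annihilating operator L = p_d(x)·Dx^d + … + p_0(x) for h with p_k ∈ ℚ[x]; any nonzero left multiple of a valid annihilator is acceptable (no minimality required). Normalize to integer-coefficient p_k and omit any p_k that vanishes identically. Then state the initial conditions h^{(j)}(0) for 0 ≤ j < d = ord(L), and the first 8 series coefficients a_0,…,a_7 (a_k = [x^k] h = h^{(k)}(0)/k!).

L = (43 + 96·x + 144·x^2)·Dx + (-12 - 36·x)·Dx^2 + (4 + 24·x + 36·x^2)·Dx^3  (order 3).
h: a_k = 0, -8, -6, 25/3, 21/8, 19/48, -1093/192, 435961/40320, …
ICs: h(0) = 0, h′(0) = -8, h′′(0) = -12.

f: a_k = -2, -3, 9/4, -27/8, 405/64, -1701/128, 15309/512, -72171/1024, …
g: a_k = 4, 0, -8, 0, 8/3, 0, -16/45, 0, …
L₀ := L_f ⊗_s L_g (sym. prod.), ord ≤ 2.
h=∫h₀ ⇒ L = L₀·Dx.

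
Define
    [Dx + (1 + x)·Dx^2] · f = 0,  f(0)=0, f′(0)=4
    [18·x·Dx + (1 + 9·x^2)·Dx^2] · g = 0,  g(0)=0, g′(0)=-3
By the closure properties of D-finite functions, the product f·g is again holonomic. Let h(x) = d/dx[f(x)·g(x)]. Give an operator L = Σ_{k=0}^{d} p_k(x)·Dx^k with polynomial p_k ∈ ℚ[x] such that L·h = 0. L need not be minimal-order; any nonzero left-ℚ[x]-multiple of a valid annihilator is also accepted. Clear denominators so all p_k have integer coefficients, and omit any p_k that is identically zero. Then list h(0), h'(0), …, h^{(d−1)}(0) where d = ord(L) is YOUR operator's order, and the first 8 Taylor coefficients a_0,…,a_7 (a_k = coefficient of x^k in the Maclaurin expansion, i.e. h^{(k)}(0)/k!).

L = (1368 + 2700·x + 37584·x^2 + 95580·x^3 + 87480·x^4 + 37908·x^5 + 26244·x^7) + (1298 + 9180·x + 54612·x^2 + 194724·x^3 + 324000·x^4 + 271188·x^5 + 102060·x^6 + 78732·x^7 + 91854·x^8)·Dx + (76 + 2848·x + 12096·x^2 + 43992·x^3 + 117288·x^4 + 173016·x^5 + 139968·x^6 + 75816·x^7 + 78732·x^8 + 52488·x^9)·Dx^2 + (37 + 146·x + 901·x^2 + 2808·x^3 + 7362·x^4 + 15228·x^5 + 21546·x^6 + 17496·x^7 + 12393·x^8 + 13122·x^9 + 6561·x^10)·Dx^3  (order 3).
h: a_k = 0, -24, 18, 128, -75, -5544/5, 3157/5, 47616/5, …
ICs: h(0) = 0, h′(0) = -24, h′′(0) = 36.

f: a_k = 0, 4, -2, 4/3, -1, 4/5, -2/3, 4/7, …
g: a_k = 0, -3, 0, 9, 0, -243/5, 0, 2187/7, …
f·g: L₀ = L_f ⊗_s L_g, ord ≤ 2·2.
Derive L from L₀ (diff closure).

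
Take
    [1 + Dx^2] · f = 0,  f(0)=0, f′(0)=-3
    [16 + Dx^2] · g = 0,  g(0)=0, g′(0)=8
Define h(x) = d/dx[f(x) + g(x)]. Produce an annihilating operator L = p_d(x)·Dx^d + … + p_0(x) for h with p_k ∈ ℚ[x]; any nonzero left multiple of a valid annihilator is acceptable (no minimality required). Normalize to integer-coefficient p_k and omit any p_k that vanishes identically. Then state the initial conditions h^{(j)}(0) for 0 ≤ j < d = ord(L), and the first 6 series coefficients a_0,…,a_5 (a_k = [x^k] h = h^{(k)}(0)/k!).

f: a_k = 0, -3, 0, 1/2, 0, -1/40, …
g: a_k = 0, 8, 0, -64/3, 0, 256/15, …
Weyl lclm of L_f,L_g ⇒ L₀ (ord ≤ 4).
Derive L from L₀ (diff closure).
L = 16 + 17·Dx^2 + Dx^4  (order 4).
h: a_k = 5, 0, -125/2, 0, 2045/24, 0, …
ICs: h(0) = 5, h′(0) = 0, h′′(0) = -125, h′′′(0) = 0.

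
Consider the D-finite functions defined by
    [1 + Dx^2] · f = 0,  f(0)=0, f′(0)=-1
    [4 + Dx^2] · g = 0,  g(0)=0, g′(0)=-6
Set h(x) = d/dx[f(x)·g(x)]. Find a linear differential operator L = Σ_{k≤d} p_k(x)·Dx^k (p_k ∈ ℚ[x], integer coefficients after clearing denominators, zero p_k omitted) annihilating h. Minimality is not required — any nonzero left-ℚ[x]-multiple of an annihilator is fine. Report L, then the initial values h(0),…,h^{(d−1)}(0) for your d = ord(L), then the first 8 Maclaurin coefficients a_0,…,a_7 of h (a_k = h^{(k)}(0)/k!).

L = 9 + 10·Dx^2 + Dx^4  (order 4).
h: a_k = 0, 12, 0, -20, 0, 91/10, 0, -41/21, …
ICs: h(0) = 0, h′(0) = 12, h′′(0) = 0, h′′′(0) = -120.

f: a_k = 0, -1, 0, 1/6, 0, -1/120, 0, 1/5040, …
g: a_k = 0, -6, 0, 4, 0, -4/5, 0, 8/105, …
L₀ := L_f ⊗_s L_g (sym. prod.), ord ≤ 4.
Differentiate: ansatz ord ≤ ord L₀ ⇒ L.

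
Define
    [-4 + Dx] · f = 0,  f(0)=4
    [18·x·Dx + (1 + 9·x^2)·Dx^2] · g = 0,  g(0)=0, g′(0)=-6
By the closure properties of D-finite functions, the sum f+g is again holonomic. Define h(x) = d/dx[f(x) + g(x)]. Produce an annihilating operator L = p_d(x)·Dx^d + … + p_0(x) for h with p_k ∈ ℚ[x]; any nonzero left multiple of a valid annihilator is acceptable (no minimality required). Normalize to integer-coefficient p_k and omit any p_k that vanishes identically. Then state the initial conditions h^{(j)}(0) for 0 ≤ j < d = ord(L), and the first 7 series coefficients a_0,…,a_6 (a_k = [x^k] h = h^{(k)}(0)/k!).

f: a_k = 4, 16, 32, 128/3, 128/3, 512/15, 1024/45, …
g: a_k = 0, -6, 0, 18, 0, -486/5, 0, …
Sum ⇒ L₀ = lclm(L_f,L_g) in ℚ(x)⟨Dx⟩.
h₀' ⇒ L via d/dx closure of L₀.
L = (36 - 144·x - 972·x^2 - 1296·x^3) + (-17 + 99·x^2 - 648·x^4)·Dx + (2 + 9·x + 36·x^2 + 81·x^3 + 162·x^4)·Dx^2  (order 2).
h: a_k = 10, 64, 182, 512/3, -946/3, 2048/15, 200926/45, …
ICs: h(0) = 10, h′(0) = 64.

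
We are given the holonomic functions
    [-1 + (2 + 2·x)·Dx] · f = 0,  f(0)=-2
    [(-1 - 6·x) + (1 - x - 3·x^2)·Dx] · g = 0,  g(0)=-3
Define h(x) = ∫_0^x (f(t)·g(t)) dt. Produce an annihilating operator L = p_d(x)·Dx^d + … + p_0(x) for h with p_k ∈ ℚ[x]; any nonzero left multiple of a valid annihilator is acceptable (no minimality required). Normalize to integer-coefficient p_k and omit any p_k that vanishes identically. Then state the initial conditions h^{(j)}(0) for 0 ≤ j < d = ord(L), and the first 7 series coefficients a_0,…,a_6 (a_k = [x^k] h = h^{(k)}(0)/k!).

f: a_k = -2, -1, 1/4, -1/8, 5/64, -7/128, 21/512, …
g: a_k = -3, -3, -12, -21, -57, -120, -291, …
h₀=f·g: eliminate ⇒ L₀, order ≤ 1·1.
∫: right-multiply L₀ by Dx.
L = (3 + 13·x + 9·x^2)·Dx + (-2 + 8·x^2 + 6·x^3)·Dx^2  (order 2).
h: a_k = 0, 6, 9/2, 35/4, 429/32, 8457/320, 12509/256, …
ICs: h(0) = 0, h′(0) = 6.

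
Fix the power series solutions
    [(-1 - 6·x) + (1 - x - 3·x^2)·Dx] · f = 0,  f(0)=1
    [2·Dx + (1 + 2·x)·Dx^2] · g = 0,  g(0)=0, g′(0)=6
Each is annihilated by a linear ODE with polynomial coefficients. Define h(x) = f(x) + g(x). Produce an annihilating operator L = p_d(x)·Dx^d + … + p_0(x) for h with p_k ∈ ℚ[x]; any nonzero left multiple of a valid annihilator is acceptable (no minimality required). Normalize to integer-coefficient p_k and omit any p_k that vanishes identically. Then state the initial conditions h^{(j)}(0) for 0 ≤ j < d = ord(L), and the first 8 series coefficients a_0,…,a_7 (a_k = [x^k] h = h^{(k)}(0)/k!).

f: a_k = 1, 1, 4, 7, 19, 40, 97, 217, …
g: a_k = 0, 6, -6, 8, -12, 96/5, -32, 384/7, …
f+g: L₀ = lclm(L_f,L_g), ord ≤ 1+2.
L = (74 + 412·x + 948·x^2 + 864·x^3 + 648·x^4)·Dx + (17 + 212·x + 890·x^2 + 1644·x^3 + 1764·x^4 + 1080·x^5)·Dx^2 + (-5 - 27·x - 33·x^2 + 68·x^3 + 276·x^4 + 396·x^5 + 216·x^6)·Dx^3  (order 3).
h: a_k = 1, 7, -2, 15, 7, 296/5, 65, 1903/7, …
ICs: h(0) = 1, h′(0) = 7, h′′(0) = -4.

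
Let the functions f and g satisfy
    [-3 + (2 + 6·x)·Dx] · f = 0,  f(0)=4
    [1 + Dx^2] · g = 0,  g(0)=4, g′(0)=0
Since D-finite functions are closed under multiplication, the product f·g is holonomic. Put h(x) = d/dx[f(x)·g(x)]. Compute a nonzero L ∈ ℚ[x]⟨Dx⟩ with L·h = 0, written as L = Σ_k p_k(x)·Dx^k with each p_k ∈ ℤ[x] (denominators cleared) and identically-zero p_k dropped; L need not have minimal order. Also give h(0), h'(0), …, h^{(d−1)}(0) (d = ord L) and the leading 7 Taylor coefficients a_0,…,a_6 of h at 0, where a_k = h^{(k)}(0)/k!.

f: a_k = 4, 6, -9/2, 27/4, -405/32, 1701/64, -15309/256, …
g: a_k = 4, 0, -2, 0, 1/6, 0, -1/180, …
f·g: L₀ = L_f ⊗_s L_g, ord ≤ 1·2.
Differentiate: ansatz ord ≤ ord L₀ ⇒ L.
L = (133 + 2352·x + 4104·x^2 + 1728·x^3 + 1296·x^4) + (276 + 540·x - 1296·x^2 - 1296·x^3)·Dx + (124 + 840·x + 1836·x^2 + 1728·x^3 + 1296·x^4)·Dx^2  (order 2).
h: a_k = 24, -52, 45, -983/6, 7505/16, -618229/480, 6878207/1920, …
ICs: h(0) = 24, h′(0) = -52.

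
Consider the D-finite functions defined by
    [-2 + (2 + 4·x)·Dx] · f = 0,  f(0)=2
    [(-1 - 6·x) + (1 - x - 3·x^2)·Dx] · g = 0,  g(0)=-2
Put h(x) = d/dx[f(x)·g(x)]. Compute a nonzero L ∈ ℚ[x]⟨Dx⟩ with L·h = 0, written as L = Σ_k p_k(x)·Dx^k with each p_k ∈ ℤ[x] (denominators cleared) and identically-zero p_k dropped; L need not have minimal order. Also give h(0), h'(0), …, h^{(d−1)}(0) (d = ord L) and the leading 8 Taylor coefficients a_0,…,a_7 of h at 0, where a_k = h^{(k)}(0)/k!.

L = (9 + 66·x + 165·x^2 + 210·x^3 + 135·x^4) + (-2 - 9·x - 6·x^2 + 38·x^3 + 87·x^4 + 54·x^5)·Dx  (order 1).
h: a_k = -8, -36, -132, -382, -1155, -6147/2, -16989/2, -87579/4, …
ICs: h(0) = -8.

f: a_k = 2, 2, -1, 1, -5/4, 7/4, -21/8, 33/8, …
g: a_k = -2, -2, -8, -14, -38, -80, -194, -434, …
Sym-product of L_f,L_g gives L₀ (≤ ord 1).
h=h₀': d/dx-closure on L₀ ⇒ L.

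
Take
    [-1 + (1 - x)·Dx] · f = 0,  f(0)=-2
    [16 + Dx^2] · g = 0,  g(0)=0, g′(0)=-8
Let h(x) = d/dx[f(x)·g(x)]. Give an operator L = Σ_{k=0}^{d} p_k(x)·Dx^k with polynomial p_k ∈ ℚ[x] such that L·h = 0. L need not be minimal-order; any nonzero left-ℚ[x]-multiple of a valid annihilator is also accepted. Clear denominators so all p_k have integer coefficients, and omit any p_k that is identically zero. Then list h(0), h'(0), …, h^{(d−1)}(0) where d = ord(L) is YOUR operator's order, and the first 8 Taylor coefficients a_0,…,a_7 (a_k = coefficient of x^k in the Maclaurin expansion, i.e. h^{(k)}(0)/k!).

f: a_k = -2, -2, -2, -2, -2, -2, -2, -2, …
g: a_k = 0, -8, 0, 64/3, 0, -256/15, 0, 2048/315, …
L₀ := L_f ⊗_s L_g (sym. prod.), ord ≤ 2.
h₀' ⇒ L via d/dx closure of L₀.
L = (14 - 32·x + 16·x^2) + (-2 + 2·x)·Dx + (1 - 2·x + x^2)·Dx^2  (order 2).
h: a_k = 16, 32, -80, -320/3, 112/3, 224/5, -1744/45, -13952/315, …
ICs: h(0) = 16, h′(0) = 32.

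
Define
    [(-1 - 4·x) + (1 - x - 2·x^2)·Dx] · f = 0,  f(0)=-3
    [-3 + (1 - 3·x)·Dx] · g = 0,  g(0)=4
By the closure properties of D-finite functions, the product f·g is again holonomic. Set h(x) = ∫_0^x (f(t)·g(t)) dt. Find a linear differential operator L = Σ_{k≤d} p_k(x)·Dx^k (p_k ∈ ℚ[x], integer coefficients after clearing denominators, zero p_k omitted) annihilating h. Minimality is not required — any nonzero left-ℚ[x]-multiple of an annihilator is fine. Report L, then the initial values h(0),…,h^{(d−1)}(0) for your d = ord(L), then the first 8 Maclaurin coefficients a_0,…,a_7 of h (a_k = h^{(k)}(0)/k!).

f: a_k = -3, -3, -9, -15, -33, -63, -129, -255, …
g: a_k = 4, 12, 36, 108, 324, 972, 2916, 8748, …
h₀=f·g: eliminate ⇒ L₀, order ≤ 1·1.
h=∫₀ˣh₀: take L = L₀·Dx.
L = (-4 + 2·x + 18·x^2)·Dx + (1 - 4·x + x^2 + 6·x^3)·Dx^2  (order 2).
h: a_k = 0, -12, -24, -60, -150, -1932/5, -1008, -18660/7, …
ICs: h(0) = 0, h′(0) = -12.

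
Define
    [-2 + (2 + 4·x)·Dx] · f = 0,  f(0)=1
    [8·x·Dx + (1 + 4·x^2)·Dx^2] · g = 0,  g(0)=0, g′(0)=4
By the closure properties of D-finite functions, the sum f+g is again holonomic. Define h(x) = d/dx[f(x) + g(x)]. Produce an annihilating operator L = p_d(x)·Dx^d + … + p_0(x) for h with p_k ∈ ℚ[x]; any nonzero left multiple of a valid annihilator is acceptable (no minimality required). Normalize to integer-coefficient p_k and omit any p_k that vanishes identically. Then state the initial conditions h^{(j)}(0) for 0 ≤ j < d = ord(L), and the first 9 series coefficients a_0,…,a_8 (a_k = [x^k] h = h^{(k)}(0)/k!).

L = (-8 - 40·x + 96·x^2 + 96·x^3) + (-11 - 32·x + 40·x^2 + 384·x^3 + 336·x^4)·Dx + (-1 + 6·x + 24·x^2 + 48·x^3 + 112·x^4 + 96·x^5)·Dx^2  (order 2).
h: a_k = 5, -1, -29/2, -5/2, 547/8, -63/8, -3865/16, -429/16, 137507/128, …
ICs: h(0) = 5, h′(0) = -1.

f: a_k = 1, 1, -1/2, 1/2, -5/8, 7/8, -21/16, 33/16, -429/128, …
g: a_k = 0, 4, 0, -16/3, 0, 64/5, 0, -256/7, 0, …
h₀=f+g: left-lcm gives L₀, ord ≤ 3.
h=h₀': d/dx-closure on L₀ ⇒ L.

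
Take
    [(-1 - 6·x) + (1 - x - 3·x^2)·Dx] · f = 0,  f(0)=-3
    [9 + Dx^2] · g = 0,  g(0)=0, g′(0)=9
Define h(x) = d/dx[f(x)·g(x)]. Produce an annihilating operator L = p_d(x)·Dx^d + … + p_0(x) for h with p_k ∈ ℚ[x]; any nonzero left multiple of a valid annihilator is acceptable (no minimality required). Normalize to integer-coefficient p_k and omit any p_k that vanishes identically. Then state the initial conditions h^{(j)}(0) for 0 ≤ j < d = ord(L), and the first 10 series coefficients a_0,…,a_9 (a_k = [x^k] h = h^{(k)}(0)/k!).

L = (-15 - 54·x - 135·x^2 + 162·x^3 + 243·x^4) + (6·x + 54·x^2 + 108·x^3)·Dx + (1 - 4·x - 9·x^2 + 18·x^3 + 27·x^4)·Dx^2  (order 2).
h: a_k = -27, -54, -405/2, -594, -14769/8, -97767/20, -1074357/80, -488619/14, -81596727/896, -103965795/448, …
ICs: h(0) = -27, h′(0) = -54.

f: a_k = -3, -3, -12, -21, -57, -120, -291, -651, -1524, -3477, …
g: a_k = 0, 9, 0, -27/2, 0, 243/40, 0, -729/560, 0, 729/4480, …
L₀ := L_f ⊗_s L_g (sym. prod.), ord ≤ 2.
Differentiate: ansatz ord ≤ ord L₀ ⇒ L.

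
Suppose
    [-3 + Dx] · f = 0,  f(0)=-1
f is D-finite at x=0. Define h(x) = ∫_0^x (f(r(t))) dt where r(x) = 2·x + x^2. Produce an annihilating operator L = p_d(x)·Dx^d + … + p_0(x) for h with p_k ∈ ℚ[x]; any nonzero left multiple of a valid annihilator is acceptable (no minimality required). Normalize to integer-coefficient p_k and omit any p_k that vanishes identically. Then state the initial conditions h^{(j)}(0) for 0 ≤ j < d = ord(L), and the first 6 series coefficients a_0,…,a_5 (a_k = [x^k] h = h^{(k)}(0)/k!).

f: a_k = -1, -3, -9/2, -9/2, -27/8, -81/40, …
Change of var in L_f (x↦r) gives L₀.
h=∫₀ˣh₀: take L = L₀·Dx.
L = (-6 - 6·x)·Dx + Dx^2  (order 2).
h: a_k = 0, -1, -3, -7, -27/2, -45/2, …
ICs: h(0) = 0, h′(0) = -1.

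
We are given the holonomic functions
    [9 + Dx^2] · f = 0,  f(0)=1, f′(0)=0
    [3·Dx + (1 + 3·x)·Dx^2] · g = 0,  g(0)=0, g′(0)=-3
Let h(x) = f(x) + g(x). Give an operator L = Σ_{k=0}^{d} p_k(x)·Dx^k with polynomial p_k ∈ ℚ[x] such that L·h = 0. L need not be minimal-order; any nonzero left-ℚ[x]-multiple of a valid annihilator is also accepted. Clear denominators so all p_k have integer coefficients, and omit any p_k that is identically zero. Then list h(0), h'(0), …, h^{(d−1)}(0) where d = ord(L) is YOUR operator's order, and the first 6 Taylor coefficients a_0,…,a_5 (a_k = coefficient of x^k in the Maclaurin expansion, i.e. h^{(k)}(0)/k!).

f: a_k = 1, 0, -9/2, 0, 27/8, 0, …
g: a_k = 0, -3, 9/2, -9, 81/4, -243/5, …
h₀=f+g: left-lcm gives L₀, ord ≤ 4.
L = (63 + 54·x + 81·x^2)·Dx + (9 + 45·x + 81·x^2 + 81·x^3)·Dx^2 + (7 + 6·x + 9·x^2)·Dx^3 + (1 + 5·x + 9·x^2 + 9·x^3)·Dx^4  (order 4).
h: a_k = 1, -3, 0, -9, 189/8, -243/5, …
ICs: h(0) = 1, h′(0) = -3, h′′(0) = 0, h′′′(0) = -54.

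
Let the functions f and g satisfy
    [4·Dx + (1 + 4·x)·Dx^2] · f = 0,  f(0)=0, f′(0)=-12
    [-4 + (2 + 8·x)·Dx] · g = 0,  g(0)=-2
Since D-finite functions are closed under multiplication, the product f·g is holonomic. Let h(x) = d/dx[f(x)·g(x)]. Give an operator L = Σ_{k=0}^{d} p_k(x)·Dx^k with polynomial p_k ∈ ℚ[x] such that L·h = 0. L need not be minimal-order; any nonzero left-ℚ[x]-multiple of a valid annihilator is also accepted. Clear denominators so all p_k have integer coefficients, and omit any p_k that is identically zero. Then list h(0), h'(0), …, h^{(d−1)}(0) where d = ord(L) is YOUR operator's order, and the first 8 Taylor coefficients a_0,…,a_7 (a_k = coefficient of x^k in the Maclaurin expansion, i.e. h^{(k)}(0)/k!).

L = 4 + (8 + 32·x)·Dx + (1 + 8·x + 16·x^2)·Dx^2  (order 2).
h: a_k = 24, 0, -48, 256, -1136, 23808/5, -97376/5, 2753536/35, …
ICs: h(0) = 24, h′(0) = 0.

f: a_k = 0, -12, 24, -64, 192, -3072/5, 2048, -49152/7, …
g: a_k = -2, -4, 4, -8, 20, -56, 168, -528, …
Sym-product of L_f,L_g gives L₀ (≤ ord 2).
h=h₀': d/dx-closure on L₀ ⇒ L.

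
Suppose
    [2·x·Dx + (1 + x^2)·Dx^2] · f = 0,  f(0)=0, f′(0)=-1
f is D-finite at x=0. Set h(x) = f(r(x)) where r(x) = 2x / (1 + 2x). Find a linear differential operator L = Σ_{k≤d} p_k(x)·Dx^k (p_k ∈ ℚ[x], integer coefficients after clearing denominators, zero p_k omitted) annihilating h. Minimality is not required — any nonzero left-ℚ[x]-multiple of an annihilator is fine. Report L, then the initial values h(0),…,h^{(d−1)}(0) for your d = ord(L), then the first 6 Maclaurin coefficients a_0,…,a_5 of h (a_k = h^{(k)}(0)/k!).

L = (4 + 16·x)·Dx + (1 + 4·x + 8·x^2)·Dx^2  (order 2).
h: a_k = 0, -2, 4, -16/3, 0, 128/5, …
ICs: h(0) = 0, h′(0) = -2.

f: a_k = 0, -1, 0, 1/3, 0, -1/5, …
h₀=f(r): pull back L_f along r ⇒ L₀.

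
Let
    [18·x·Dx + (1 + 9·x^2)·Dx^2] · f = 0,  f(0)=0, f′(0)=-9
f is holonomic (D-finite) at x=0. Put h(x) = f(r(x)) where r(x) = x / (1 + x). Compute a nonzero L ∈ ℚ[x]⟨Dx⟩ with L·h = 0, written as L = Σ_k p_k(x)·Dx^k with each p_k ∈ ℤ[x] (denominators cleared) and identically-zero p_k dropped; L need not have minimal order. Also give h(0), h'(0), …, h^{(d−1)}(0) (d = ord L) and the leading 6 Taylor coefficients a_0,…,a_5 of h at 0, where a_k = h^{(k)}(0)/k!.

f: a_k = 0, -9, 0, 27, 0, -729/5, …
Substitute x→r, Dx→(1/r')Dx; clear ⇒ L₀.
L = (2 + 20·x)·Dx + (1 + 2·x + 10·x^2)·Dx^2  (order 2).
h: a_k = 0, -9, 9, 18, -72, 36/5, …
ICs: h(0) = 0, h′(0) = -9.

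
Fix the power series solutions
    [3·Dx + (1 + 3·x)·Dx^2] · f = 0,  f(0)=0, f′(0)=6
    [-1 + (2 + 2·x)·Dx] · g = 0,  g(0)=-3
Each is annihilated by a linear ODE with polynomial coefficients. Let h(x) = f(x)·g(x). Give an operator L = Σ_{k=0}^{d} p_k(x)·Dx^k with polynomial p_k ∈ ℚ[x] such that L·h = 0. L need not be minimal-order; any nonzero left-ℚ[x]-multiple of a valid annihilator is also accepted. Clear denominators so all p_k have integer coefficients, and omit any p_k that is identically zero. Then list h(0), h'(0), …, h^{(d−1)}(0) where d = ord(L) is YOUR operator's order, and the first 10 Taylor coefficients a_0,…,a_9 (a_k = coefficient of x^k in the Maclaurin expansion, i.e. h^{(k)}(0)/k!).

f: a_k = 0, 6, -9, 18, -81/2, 486/5, -243, 4374/7, -6561/4, 4374, …
g: a_k = -3, -3/2, 3/8, -3/16, 15/128, -21/256, 63/1024, -99/2048, 1287/32768, -2145/65536, …
L₀ := L_f ⊗_s L_g (sym. prod.), ord ≤ 2.
L = (-3 + 3·x) + (8 + 8·x)·Dx + (4 + 20·x + 28·x^2 + 12·x^3)·Dx^2  (order 2).
h: a_k = 0, -18, 18, -153/4, 90, -70947/320, 180189/320, -26213571/17920, 34648749/8960, -1188769797/114688, …
ICs: h(0) = 0, h′(0) = -18.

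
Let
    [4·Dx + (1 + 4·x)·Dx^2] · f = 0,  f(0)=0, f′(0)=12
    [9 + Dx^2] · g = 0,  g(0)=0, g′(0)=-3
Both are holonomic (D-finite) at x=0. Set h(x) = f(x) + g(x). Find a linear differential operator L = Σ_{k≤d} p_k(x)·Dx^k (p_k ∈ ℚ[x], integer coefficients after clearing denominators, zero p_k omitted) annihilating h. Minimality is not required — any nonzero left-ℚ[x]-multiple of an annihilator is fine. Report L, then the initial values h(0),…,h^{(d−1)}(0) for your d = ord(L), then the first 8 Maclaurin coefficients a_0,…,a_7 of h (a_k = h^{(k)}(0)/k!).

L = (3780 + 2592·x + 5184·x^2)·Dx + (369 + 2124·x + 3888·x^2 + 5184·x^3)·Dx^2 + (420 + 288·x + 576·x^2)·Dx^3 + (41 + 236·x + 432·x^2 + 576·x^3)·Dx^4  (order 4).
h: a_k = 0, 9, -24, 137/2, -192, 4899/8, -2048, 3932403/560, …
ICs: h(0) = 0, h′(0) = 9, h′′(0) = -48, h′′′(0) = 411.

f: a_k = 0, 12, -24, 64, -192, 3072/5, -2048, 49152/7, …
g: a_k = 0, -3, 0, 9/2, 0, -81/40, 0, 243/560, …
f+g: L₀ = lclm(L_f,L_g), ord ≤ 2+2.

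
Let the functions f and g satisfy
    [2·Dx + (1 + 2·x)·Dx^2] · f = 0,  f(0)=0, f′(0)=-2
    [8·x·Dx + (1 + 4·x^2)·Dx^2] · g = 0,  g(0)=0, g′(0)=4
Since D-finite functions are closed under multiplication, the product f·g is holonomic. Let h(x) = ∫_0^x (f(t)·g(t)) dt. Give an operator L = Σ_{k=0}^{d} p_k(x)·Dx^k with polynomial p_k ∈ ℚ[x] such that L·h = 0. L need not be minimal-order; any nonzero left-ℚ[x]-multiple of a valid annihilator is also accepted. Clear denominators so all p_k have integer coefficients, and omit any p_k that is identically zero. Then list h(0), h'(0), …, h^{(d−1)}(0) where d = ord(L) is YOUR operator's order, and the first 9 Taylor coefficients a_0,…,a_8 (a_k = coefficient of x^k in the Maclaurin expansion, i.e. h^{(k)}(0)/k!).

f: a_k = 0, -2, 2, -8/3, 4, -32/5, 32/3, -128/7, 32, …
g: a_k = 0, 4, 0, -16/3, 0, 64/5, 0, -256/7, 0, …
Sym-product of L_f,L_g gives L₀ (≤ ord 4).
h=∫₀ˣh₀: take L = L₀·Dx.
L = (192 + 704·x + 2560·x^2 + 9984·x^3 + 15360·x^4 + 13312·x^5 + 4096·x^7)·Dx^2 + (72 + 992·x + 4928·x^2 + 15488·x^3 + 34816·x^4 + 47616·x^5 + 35840·x^6 + 6144·x^7 + 14336·x^8)·Dx^3 + (24 + 256·x + 1536·x^2 + 4992·x^3 + 11520·x^4 + 19968·x^5 + 24576·x^6 + 18432·x^7 + 6144·x^8 + 8192·x^9)·Dx^4 + (5 + 36·x + 148·x^2 + 448·x^3 + 1056·x^4 + 1920·x^5 + 2688·x^6 + 3072·x^7 + 2304·x^8 + 1024·x^9 + 1024·x^10)·Dx^5  (order 5).
h: a_k = 0, 0, 0, -8/3, 2, 0, 8/9, -1664/315, 88/15, …
ICs: h(0) = 0, h′(0) = 0, h′′(0) = 0, h′′′(0) = -16, h′′′′(0) = 48.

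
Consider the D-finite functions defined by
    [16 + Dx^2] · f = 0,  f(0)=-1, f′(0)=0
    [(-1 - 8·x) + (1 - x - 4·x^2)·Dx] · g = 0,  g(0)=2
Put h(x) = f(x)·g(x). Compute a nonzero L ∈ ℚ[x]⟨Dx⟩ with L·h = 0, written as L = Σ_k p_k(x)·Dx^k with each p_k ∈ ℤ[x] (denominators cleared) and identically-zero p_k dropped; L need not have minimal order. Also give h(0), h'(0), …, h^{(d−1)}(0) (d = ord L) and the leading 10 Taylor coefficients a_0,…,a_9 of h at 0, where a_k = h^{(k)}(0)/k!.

f: a_k = -1, 0, 8, 0, -32/3, 0, 256/45, 0, -512/315, 0, …
g: a_k = 2, 2, 10, 18, 58, 130, 362, 882, 2330, 5858, …
h₀=f·g: eliminate ⇒ L₀, order ≤ 2·1.
L = (-8 + 16·x + 64·x^2) + (2 + 16·x)·Dx + (-1 + x + 4·x^2)·Dx^2  (order 2).
h: a_k = -2, -2, 6, -2, 2/3, -22/3, 302/45, -1018/45, 34/35, -28198/315, …
ICs: h(0) = -2, h′(0) = -2.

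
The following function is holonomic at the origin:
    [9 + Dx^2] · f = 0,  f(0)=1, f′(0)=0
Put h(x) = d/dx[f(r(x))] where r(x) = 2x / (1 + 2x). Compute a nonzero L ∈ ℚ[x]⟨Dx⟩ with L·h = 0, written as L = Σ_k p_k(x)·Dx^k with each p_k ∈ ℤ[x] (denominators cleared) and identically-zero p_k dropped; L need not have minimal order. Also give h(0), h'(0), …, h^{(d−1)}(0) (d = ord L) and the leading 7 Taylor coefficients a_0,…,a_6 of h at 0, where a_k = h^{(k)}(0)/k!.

L = (60 + 96·x + 96·x^2) + (12 + 72·x + 144·x^2 + 96·x^3)·Dx + (1 + 8·x + 24·x^2 + 32·x^3 + 16·x^4)·Dx^2  (order 2).
h: a_k = 0, -36, 216, -648, 720, 19656/5, -154224/5, …
ICs: h(0) = 0, h′(0) = -36.

f: a_k = 1, 0, -9/2, 0, 27/8, 0, -81/80, …
f∘r: x↦r, Dx↦Dx/r' in L_f ⇒ L₀.
h=h₀': d/dx-closure on L₀ ⇒ L.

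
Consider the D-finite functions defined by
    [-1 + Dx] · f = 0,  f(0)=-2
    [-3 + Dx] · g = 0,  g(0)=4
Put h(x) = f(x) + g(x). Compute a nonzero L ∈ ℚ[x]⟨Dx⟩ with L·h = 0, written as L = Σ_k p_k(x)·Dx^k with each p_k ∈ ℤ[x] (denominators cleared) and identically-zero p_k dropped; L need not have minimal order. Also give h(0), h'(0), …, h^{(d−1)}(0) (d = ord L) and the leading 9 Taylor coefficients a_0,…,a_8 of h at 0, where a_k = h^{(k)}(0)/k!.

L = 3 - 4·Dx + Dx^2  (order 2).
h: a_k = 2, 10, 17, 53/3, 161/12, 97/12, 1457/360, 4373/2520, 13121/20160, …
ICs: h(0) = 2, h′(0) = 10.

f: a_k = -2, -2, -1, -1/3, -1/12, -1/60, -1/360, -1/2520, -1/20160, …
g: a_k = 4, 12, 18, 18, 27/2, 81/10, 81/20, 243/140, 729/1120, …
Sum ⇒ L₀ = lclm(L_f,L_g) in ℚ(x)⟨Dx⟩.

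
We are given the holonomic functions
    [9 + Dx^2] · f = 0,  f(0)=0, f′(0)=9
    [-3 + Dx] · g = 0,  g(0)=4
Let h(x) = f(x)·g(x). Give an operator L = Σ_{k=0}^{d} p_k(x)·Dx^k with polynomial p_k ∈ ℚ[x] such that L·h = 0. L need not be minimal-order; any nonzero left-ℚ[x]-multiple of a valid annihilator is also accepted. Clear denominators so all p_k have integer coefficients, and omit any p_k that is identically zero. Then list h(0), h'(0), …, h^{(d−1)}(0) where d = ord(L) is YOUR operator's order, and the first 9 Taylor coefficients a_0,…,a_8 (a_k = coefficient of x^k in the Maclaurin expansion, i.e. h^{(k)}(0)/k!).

L = 18 - 6·Dx + Dx^2  (order 2).
h: a_k = 0, 36, 108, 108, 0, -486/5, -486/5, -1458/35, 0, …
ICs: h(0) = 0, h′(0) = 36.

f: a_k = 0, 9, 0, -27/2, 0, 243/40, 0, -729/560, 0, …
g: a_k = 4, 12, 18, 18, 27/2, 81/10, 81/20, 243/140, 729/1120, …
L₀ := L_f ⊗_s L_g (sym. prod.), ord ≤ 2.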